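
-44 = -44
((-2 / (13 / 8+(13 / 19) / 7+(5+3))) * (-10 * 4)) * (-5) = -85120 / 2069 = -41.14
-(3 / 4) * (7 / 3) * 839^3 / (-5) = 4134128033 / 20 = 206706401.65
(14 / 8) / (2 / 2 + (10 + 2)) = 7 / 52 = 0.13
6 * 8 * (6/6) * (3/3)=48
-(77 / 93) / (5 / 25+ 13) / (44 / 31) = -0.04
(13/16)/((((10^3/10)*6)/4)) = 13/2400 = 0.01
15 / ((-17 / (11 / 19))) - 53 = -17284 / 323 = -53.51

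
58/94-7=-300/47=-6.38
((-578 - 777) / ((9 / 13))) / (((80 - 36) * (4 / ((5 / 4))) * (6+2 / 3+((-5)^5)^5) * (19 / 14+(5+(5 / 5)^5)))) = 123305 / 19449234008789062064928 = 0.00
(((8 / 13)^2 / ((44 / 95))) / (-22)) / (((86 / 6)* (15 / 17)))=-0.00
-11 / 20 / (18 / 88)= -121 / 45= -2.69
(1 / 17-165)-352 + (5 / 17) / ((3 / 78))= -509.29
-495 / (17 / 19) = -9405 / 17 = -553.24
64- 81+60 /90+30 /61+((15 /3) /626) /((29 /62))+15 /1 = -1369493 /1661091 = -0.82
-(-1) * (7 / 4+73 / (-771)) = 5105 / 3084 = 1.66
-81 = -81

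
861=861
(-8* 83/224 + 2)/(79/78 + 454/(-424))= 55809/3353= 16.64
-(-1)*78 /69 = 26 /23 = 1.13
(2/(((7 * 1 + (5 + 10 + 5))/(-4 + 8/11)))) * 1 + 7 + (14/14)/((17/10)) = 4121/561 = 7.35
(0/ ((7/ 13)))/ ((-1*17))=0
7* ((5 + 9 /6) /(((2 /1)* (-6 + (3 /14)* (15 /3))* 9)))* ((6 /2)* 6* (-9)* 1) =83.09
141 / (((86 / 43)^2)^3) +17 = 1229 / 64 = 19.20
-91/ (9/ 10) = -910/ 9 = -101.11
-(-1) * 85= 85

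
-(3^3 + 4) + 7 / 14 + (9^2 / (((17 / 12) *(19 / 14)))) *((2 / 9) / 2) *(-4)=-31799 / 646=-49.22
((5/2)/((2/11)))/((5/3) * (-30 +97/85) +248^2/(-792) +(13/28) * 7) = -92565/824701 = -0.11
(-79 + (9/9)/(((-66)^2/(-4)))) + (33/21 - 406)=-3685183/7623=-483.43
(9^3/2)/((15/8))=972/5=194.40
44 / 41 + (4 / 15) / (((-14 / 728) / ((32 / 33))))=-251116 / 20295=-12.37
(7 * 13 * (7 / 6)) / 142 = 0.75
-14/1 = -14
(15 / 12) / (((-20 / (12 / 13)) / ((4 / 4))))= -3 / 52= -0.06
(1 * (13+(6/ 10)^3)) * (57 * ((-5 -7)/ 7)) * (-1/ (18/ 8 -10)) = -645696/ 3875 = -166.63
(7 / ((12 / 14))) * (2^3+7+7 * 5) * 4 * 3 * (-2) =-9800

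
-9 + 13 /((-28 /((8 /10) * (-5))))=-50 /7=-7.14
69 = 69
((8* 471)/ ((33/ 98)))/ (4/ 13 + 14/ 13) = 800072/ 99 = 8081.54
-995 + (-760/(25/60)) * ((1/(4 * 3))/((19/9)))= -1067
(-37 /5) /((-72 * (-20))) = -0.01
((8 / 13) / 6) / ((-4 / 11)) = -11 / 39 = -0.28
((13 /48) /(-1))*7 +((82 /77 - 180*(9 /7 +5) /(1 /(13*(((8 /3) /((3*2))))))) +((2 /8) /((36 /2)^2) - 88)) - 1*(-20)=-82402907 /12474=-6605.97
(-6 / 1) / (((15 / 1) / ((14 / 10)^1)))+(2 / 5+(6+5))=271 / 25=10.84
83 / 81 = 1.02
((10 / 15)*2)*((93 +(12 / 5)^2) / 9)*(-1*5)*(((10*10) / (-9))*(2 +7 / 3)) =855920 / 243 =3522.30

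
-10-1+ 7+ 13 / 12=-35 / 12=-2.92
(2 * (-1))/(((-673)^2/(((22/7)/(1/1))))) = -44/3170503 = -0.00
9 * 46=414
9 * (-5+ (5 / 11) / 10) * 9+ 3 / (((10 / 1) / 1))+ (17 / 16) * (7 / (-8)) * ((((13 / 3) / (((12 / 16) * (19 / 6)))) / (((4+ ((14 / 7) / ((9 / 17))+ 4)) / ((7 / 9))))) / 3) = -6397188491 / 15950880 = -401.06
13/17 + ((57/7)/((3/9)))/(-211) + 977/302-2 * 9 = -107040243/7582918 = -14.12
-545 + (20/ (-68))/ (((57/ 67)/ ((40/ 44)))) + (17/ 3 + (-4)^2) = -1860520/ 3553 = -523.65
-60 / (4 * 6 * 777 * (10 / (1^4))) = -1 / 3108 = -0.00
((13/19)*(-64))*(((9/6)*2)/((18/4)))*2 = -3328/57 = -58.39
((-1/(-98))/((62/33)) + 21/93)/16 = 1405/97216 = 0.01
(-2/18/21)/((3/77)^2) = -847/243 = -3.49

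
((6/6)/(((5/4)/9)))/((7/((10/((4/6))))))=108/7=15.43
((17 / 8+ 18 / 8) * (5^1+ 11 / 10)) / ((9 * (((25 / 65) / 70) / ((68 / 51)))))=38857 / 54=719.57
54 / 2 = 27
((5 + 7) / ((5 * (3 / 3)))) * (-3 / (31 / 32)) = -1152 / 155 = -7.43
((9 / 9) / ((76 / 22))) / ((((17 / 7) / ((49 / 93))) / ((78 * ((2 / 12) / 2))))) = 49049 / 120156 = 0.41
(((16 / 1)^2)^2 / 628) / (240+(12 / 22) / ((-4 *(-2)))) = 720896 / 1658391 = 0.43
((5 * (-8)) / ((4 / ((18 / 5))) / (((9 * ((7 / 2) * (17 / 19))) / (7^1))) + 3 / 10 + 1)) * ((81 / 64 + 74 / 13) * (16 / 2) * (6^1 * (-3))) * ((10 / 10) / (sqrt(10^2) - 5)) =1434861540 / 282113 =5086.12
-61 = -61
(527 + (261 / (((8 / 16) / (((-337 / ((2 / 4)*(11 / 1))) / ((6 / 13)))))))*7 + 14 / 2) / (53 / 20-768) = 106603680 / 168377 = 633.12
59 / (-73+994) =59 / 921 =0.06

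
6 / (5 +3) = 0.75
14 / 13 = 1.08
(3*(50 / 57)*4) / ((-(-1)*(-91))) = -200 / 1729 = -0.12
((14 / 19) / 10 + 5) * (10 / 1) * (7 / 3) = 6748 / 57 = 118.39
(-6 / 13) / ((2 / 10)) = -30 / 13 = -2.31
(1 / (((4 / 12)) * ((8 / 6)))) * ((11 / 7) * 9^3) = 72171 / 28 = 2577.54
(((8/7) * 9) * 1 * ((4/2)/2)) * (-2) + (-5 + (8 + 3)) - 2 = -116/7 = -16.57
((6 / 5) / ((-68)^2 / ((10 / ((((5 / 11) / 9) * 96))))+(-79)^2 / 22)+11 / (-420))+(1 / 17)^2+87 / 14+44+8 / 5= 29940164299 / 578084388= 51.79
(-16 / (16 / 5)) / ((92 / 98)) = -245 / 46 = -5.33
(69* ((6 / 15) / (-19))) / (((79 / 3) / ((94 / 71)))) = -38916 / 532855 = -0.07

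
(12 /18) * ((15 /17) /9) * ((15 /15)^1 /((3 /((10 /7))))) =100 /3213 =0.03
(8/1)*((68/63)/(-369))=-544/23247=-0.02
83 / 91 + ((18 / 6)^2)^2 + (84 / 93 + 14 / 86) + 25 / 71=717682578 / 8612513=83.33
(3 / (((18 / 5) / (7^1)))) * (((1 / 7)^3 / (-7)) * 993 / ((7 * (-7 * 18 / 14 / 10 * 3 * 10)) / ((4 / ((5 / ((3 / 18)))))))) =331 / 194481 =0.00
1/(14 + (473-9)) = 1/478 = 0.00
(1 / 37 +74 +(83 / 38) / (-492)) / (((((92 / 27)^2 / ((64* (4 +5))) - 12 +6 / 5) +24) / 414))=115905439672785 / 50000670427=2318.08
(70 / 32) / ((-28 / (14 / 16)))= -35 / 512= -0.07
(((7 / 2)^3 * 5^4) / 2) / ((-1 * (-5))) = 42875 / 16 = 2679.69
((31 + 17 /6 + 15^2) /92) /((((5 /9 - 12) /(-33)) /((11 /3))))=563739 /18952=29.75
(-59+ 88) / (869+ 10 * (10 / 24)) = 174 / 5239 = 0.03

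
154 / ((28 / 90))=495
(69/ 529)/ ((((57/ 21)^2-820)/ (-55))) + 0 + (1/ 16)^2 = 995199/ 78151424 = 0.01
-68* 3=-204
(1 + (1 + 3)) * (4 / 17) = 20 / 17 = 1.18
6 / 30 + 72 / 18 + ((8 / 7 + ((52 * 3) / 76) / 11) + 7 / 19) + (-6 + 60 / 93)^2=243032563 / 7029715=34.57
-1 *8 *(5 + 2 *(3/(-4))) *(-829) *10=232120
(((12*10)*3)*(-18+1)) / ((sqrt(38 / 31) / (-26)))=79560*sqrt(1178) / 19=143718.88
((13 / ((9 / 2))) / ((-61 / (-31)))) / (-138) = -403 / 37881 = -0.01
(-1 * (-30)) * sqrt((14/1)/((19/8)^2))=240 * sqrt(14)/19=47.26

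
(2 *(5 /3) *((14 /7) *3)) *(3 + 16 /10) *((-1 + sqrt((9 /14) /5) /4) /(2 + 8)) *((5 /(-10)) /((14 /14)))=23 /5 - 69 *sqrt(70) /1400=4.19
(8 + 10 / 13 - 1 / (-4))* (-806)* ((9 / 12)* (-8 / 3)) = 14539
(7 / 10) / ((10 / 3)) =21 / 100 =0.21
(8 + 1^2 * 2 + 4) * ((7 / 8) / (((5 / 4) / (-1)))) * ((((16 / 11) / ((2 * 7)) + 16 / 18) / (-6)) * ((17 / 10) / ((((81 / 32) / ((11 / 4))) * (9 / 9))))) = 163744 / 54675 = 2.99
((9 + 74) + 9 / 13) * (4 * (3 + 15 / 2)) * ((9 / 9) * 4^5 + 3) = 3609984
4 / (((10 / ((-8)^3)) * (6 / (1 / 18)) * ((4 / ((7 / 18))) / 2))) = -448 / 1215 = -0.37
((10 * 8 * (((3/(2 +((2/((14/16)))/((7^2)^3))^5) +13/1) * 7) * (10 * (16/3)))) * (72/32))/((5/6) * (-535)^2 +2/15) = 3691209337436637632716405127368560000/903562006706088872029175598206433433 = 4.09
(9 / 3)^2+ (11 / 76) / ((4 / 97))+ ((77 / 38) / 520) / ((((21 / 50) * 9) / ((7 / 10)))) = 667465 / 53352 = 12.51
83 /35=2.37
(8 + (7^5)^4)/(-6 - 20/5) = -79792266297612009/10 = -7979226629761200.90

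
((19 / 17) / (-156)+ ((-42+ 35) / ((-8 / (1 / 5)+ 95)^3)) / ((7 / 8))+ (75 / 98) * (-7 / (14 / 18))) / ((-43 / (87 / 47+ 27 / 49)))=0.39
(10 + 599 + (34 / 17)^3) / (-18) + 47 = 229 / 18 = 12.72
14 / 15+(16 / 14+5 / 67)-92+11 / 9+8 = -1701632 / 21105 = -80.63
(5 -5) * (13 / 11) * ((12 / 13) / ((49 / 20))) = 0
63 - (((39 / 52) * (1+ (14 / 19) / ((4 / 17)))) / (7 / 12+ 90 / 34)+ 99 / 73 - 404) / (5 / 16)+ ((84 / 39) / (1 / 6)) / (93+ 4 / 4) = 3765590851229 / 2792370815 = 1348.53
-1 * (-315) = 315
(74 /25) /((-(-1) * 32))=0.09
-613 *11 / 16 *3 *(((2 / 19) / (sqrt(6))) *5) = -33715 *sqrt(6) / 304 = -271.66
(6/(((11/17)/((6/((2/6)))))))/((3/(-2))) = -1224/11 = -111.27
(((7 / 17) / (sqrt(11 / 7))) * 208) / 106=728 * sqrt(77) / 9911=0.64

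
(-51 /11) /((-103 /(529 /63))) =8993 /23793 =0.38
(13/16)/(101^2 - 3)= 13/163168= 0.00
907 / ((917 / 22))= 19954 / 917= 21.76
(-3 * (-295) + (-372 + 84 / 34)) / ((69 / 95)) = 12065 / 17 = 709.71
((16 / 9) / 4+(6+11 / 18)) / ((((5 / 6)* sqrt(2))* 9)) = 127* sqrt(2) / 270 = 0.67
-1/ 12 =-0.08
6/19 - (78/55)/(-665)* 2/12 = 11563/36575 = 0.32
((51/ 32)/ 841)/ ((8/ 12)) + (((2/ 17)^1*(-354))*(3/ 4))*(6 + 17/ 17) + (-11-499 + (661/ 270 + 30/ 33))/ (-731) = -12734413106137/ 58427835840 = -217.95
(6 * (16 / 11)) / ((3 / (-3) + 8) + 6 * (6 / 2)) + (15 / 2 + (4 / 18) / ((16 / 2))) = 77981 / 9900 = 7.88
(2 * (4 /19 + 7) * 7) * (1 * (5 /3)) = 9590 /57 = 168.25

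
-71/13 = -5.46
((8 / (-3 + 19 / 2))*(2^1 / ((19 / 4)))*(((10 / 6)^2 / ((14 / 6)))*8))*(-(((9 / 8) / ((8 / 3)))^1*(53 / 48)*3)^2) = -17064675 / 1770496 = -9.64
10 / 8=5 / 4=1.25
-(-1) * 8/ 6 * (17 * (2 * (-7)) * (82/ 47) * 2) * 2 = -312256/ 141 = -2214.58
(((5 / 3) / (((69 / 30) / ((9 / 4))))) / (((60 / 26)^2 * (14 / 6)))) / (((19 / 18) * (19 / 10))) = 7605 / 116242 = 0.07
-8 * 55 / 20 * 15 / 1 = -330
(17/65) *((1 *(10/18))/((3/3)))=17/117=0.15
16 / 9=1.78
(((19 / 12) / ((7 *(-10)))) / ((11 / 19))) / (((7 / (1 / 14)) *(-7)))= 361 / 6338640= 0.00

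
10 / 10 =1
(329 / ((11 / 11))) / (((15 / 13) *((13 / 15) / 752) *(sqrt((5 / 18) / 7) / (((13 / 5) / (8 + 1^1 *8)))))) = 603057 *sqrt(70) / 25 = 201821.47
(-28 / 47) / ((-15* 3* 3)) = 28 / 6345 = 0.00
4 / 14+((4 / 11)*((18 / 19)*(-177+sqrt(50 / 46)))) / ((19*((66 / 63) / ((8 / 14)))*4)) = -46450 / 305767+540*sqrt(23) / 1004663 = -0.15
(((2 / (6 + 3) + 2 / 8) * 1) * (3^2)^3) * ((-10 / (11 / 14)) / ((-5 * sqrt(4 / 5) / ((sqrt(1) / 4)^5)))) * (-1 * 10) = -48195 * sqrt(5) / 11264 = -9.57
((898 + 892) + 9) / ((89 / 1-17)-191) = -257 / 17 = -15.12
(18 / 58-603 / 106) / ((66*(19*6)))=-167 / 233624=-0.00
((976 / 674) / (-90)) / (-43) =244 / 652095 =0.00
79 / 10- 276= -2681 / 10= -268.10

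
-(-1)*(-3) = -3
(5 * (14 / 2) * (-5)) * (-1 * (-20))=-3500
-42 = -42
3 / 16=0.19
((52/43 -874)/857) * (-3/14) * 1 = 56295/257957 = 0.22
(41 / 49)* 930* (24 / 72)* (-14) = -25420 / 7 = -3631.43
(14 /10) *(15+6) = 147 /5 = 29.40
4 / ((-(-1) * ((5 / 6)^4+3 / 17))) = 88128 / 14513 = 6.07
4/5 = 0.80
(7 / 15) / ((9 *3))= 7 / 405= 0.02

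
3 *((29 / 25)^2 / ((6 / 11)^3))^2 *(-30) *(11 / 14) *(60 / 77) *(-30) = 1252991435641 / 11025000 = 113650.02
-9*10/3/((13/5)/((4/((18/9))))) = -300/13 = -23.08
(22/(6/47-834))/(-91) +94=167624701/1783236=94.00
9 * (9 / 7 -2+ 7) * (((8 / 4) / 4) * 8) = 1584 / 7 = 226.29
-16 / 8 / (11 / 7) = -14 / 11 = -1.27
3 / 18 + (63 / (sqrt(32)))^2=11923 / 96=124.20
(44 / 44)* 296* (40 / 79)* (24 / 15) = 18944 / 79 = 239.80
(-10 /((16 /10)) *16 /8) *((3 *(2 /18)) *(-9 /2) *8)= 150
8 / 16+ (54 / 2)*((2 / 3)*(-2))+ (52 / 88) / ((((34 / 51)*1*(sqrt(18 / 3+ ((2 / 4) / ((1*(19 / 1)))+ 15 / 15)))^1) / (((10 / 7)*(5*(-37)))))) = -12025*sqrt(10146) / 13706 - 71 / 2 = -123.87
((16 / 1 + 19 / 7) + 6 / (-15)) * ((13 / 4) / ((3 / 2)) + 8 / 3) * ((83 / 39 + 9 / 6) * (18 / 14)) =5260687 / 12740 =412.93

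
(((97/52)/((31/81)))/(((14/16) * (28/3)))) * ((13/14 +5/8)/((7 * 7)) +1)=66729501/108371536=0.62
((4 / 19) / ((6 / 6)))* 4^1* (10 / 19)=160 / 361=0.44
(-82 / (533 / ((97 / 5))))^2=37636 / 4225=8.91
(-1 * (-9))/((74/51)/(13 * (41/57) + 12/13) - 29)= -388263/1244977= -0.31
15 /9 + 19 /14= 127 /42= 3.02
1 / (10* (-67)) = -1 / 670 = -0.00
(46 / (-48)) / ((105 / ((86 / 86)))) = -23 / 2520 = -0.01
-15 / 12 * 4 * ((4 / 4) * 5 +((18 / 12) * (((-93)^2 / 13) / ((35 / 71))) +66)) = -1906847 / 182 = -10477.18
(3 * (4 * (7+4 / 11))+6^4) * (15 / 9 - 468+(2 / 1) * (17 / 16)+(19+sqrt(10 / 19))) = -13559265 / 22+15228 * sqrt(190) / 209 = -615325.90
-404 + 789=385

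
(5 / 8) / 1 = 5 / 8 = 0.62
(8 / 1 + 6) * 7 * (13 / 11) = 1274 / 11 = 115.82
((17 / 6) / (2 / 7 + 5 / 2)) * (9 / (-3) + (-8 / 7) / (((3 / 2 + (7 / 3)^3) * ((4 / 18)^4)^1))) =-1095106 / 29913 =-36.61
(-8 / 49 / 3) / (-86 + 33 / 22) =16 / 24843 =0.00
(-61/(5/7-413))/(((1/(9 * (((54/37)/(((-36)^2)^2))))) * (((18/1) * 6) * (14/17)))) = 1037/79712335872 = 0.00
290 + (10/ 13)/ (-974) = 1835985/ 6331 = 290.00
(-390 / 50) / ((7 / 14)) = -78 / 5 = -15.60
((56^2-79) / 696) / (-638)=-1019 / 148016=-0.01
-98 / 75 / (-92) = 49 / 3450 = 0.01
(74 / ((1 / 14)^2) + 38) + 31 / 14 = 203619 / 14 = 14544.21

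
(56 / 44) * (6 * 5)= 420 / 11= 38.18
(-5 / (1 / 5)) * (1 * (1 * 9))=-225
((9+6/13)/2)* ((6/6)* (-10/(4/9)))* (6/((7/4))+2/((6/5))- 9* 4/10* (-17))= -7056.62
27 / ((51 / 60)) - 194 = -2758 / 17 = -162.24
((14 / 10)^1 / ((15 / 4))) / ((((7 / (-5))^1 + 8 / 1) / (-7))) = -196 / 495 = -0.40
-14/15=-0.93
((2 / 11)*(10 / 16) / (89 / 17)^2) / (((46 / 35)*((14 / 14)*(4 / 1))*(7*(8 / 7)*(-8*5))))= -10115 / 4104218624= -0.00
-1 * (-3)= 3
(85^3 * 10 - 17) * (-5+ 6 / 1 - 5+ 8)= 24564932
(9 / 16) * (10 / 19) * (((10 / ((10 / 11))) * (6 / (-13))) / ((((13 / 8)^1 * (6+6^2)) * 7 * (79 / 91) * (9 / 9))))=-495 / 136591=-0.00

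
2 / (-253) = -2 / 253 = -0.01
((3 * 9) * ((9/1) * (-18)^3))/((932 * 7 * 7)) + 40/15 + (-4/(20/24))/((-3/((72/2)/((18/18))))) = 5006558/171255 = 29.23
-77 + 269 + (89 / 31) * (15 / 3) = 6397 / 31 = 206.35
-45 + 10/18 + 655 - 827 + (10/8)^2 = -30943/144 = -214.88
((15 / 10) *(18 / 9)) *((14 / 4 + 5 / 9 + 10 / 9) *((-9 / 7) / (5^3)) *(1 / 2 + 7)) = -837 / 700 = -1.20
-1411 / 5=-282.20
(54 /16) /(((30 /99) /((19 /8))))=16929 /640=26.45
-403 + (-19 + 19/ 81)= -34163/ 81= -421.77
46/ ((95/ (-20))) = -184/ 19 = -9.68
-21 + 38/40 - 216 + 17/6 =-13993/60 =-233.22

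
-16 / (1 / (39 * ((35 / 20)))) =-1092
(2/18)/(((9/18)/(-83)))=-166/9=-18.44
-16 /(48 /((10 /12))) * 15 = -4.17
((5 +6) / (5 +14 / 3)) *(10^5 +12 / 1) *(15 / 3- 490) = -55196277.93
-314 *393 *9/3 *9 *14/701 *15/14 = -49977810/701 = -71295.02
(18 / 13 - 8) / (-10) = 43 / 65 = 0.66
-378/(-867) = 126/289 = 0.44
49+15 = 64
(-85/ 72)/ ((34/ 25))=-125/ 144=-0.87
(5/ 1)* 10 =50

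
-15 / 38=-0.39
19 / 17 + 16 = 291 / 17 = 17.12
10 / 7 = 1.43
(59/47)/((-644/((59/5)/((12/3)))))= -3481/605360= -0.01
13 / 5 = 2.60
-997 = -997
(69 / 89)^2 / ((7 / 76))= 361836 / 55447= 6.53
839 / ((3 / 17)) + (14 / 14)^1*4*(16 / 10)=4760.73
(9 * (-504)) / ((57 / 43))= -3421.89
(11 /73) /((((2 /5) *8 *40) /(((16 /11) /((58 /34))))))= 17 /16936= 0.00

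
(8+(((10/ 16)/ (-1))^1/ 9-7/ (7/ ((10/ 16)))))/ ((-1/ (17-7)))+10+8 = -991/ 18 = -55.06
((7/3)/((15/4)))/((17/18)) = 0.66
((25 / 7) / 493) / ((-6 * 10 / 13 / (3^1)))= -0.00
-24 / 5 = -4.80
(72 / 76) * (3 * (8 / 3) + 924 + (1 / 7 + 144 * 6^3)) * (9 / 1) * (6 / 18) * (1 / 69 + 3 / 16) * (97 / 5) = 43657349787 / 122360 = 356794.29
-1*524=-524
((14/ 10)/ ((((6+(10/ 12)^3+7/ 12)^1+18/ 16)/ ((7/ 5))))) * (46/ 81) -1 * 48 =-3212984/ 67125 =-47.87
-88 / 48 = -11 / 6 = -1.83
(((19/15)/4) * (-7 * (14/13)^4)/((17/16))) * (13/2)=-10218656/560235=-18.24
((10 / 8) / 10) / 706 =1 / 5648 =0.00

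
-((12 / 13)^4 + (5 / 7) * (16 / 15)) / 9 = -892432 / 5398029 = -0.17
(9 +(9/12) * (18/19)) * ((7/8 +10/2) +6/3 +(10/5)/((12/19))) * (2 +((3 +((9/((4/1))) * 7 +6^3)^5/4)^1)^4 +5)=7157241448088592056716237332188861705528258749516627174193948115/85568392920039424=83643518404941599955511250000000000000000000000.00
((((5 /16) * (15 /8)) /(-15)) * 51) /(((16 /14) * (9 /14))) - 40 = -65605 /1536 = -42.71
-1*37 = -37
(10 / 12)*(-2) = -5 / 3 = -1.67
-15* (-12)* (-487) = -87660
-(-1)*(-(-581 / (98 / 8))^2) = -110224 / 49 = -2249.47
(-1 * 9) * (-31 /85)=279 /85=3.28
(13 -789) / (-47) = 776 / 47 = 16.51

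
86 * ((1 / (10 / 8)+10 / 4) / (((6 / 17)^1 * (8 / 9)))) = 72369 / 80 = 904.61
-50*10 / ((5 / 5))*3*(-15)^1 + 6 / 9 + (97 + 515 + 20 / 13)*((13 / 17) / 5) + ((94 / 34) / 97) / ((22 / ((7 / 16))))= 196724007047 / 8706720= 22594.50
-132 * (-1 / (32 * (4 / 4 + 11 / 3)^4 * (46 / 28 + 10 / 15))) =8019 / 2129344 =0.00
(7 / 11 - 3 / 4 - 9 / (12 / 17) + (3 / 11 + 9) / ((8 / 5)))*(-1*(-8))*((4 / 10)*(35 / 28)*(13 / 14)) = -4043 / 154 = -26.25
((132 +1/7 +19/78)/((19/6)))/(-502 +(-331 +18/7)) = -72283/1435811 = -0.05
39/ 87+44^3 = 2470349/ 29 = 85184.45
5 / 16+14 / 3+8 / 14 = 1865 / 336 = 5.55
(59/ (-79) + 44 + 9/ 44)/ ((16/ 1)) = 151059/ 55616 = 2.72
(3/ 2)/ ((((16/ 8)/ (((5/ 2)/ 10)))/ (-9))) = -27/ 16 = -1.69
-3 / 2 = -1.50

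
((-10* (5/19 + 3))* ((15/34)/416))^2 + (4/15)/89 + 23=138618118297279/6025775957760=23.00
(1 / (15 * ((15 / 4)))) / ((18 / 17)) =34 / 2025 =0.02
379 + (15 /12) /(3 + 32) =10613 /28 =379.04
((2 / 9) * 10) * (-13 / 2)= -130 / 9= -14.44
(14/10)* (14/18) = 49/45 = 1.09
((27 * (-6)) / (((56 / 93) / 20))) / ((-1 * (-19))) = -37665 / 133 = -283.20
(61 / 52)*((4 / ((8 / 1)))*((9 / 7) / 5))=549 / 3640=0.15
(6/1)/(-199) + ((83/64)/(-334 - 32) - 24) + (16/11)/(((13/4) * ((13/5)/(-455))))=-68227713355/666576768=-102.36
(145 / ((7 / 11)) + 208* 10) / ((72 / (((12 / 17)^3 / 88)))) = 0.13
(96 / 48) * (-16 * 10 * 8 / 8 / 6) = -160 / 3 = -53.33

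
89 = 89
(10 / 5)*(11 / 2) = 11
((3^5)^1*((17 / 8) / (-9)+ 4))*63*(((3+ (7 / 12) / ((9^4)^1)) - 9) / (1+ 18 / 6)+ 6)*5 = 13441980755 / 10368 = 1296487.34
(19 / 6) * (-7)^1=-133 / 6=-22.17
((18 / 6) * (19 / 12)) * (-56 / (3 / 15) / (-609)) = 190 / 87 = 2.18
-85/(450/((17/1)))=-289/90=-3.21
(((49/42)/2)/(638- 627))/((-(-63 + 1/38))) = 133/157938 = 0.00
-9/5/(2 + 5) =-9/35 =-0.26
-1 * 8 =-8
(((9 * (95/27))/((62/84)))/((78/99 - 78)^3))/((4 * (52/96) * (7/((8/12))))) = -3414015/833322926072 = -0.00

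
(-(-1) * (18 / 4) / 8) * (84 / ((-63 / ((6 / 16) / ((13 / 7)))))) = -63 / 416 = -0.15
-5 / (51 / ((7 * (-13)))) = 455 / 51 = 8.92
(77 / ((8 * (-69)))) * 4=-0.56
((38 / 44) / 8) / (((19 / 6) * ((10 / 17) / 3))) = 0.17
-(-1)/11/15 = 1/165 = 0.01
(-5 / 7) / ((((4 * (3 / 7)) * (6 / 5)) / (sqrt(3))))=-25 * sqrt(3) / 72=-0.60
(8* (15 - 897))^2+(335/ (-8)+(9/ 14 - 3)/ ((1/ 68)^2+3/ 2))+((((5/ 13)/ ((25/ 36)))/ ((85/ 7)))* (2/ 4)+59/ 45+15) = 961726141306358563/ 19316770200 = 49787108.89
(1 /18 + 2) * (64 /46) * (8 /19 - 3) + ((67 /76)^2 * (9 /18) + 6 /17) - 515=-21205198633 /40651488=-521.63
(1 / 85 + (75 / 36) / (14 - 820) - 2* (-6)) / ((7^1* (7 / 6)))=1.47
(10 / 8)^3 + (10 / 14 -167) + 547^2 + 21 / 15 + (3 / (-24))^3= 5358905493 / 17920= 299046.07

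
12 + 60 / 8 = 39 / 2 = 19.50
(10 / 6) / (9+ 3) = 5 / 36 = 0.14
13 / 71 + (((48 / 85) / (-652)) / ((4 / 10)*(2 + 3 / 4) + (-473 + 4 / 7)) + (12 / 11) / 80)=280947356179 / 1428036678860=0.20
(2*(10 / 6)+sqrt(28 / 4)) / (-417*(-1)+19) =sqrt(7) / 436+5 / 654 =0.01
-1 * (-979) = 979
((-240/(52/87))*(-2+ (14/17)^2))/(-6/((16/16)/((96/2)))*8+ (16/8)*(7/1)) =-199404/860353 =-0.23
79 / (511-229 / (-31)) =2449 / 16070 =0.15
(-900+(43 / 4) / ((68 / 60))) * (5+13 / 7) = -726660 / 119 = -6106.39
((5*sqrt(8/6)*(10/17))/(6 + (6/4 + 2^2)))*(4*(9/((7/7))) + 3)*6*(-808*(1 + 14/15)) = -107950.97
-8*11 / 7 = -88 / 7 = -12.57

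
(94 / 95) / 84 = 47 / 3990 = 0.01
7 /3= 2.33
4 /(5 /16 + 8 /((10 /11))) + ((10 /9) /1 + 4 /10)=7108 /3645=1.95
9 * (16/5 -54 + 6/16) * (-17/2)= 308601/80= 3857.51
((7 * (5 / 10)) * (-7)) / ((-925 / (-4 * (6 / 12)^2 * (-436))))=10682 / 925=11.55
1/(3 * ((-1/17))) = -17/3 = -5.67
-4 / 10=-2 / 5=-0.40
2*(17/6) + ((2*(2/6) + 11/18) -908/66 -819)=-163511/198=-825.81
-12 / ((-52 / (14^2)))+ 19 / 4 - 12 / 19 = 48757 / 988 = 49.35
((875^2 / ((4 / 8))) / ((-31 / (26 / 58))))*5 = -99531250 / 899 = -110713.29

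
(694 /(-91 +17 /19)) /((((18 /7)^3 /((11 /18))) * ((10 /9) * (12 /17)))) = -422881613 /1198126080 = -0.35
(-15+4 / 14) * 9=-927 / 7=-132.43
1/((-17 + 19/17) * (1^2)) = -17/270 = -0.06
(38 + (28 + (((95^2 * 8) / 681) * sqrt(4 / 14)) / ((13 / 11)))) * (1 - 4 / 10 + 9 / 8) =456665 * sqrt(14) / 20657 + 2277 / 20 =196.57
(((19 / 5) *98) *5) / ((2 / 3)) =2793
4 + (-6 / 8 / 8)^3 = 131045 / 32768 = 4.00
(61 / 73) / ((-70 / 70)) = -0.84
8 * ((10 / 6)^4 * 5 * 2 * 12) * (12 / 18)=400000 / 81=4938.27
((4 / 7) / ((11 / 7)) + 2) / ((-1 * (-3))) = 26 / 33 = 0.79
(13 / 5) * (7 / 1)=91 / 5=18.20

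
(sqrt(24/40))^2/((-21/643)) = -643/35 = -18.37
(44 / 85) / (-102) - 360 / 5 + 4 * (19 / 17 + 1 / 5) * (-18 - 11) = -974734 / 4335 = -224.85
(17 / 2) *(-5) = -85 / 2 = -42.50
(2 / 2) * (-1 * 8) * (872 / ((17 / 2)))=-13952 / 17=-820.71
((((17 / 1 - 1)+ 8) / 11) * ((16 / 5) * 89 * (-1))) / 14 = -17088 / 385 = -44.38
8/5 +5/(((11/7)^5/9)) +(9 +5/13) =164150889/10468315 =15.68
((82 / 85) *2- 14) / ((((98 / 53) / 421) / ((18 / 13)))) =-206038242 / 54145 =-3805.31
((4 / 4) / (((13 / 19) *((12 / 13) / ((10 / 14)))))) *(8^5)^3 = 39791849386179.05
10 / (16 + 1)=10 / 17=0.59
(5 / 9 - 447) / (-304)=2009 / 1368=1.47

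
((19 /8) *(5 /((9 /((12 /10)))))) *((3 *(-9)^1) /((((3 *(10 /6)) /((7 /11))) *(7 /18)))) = -1539 /110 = -13.99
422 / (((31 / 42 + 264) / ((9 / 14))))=1.02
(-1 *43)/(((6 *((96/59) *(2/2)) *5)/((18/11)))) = -2537/1760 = -1.44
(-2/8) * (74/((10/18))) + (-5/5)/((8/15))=-35.18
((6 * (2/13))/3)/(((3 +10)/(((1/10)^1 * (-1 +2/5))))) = -6/4225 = -0.00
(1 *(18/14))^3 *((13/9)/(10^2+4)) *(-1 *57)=-4617/2744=-1.68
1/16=0.06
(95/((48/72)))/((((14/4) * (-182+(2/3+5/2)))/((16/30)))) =-912/7511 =-0.12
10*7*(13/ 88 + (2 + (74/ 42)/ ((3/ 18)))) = 39175/ 44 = 890.34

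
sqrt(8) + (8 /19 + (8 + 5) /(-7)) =-191 /133 + 2 * sqrt(2) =1.39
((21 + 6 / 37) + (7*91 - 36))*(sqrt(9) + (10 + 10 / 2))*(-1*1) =-414360 / 37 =-11198.92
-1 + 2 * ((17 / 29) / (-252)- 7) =-54827 / 3654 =-15.00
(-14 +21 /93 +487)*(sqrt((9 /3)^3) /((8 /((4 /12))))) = 102.46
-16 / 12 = -4 / 3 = -1.33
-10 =-10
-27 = -27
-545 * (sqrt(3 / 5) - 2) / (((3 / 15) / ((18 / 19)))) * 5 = 490500 / 19 - 49050 * sqrt(15) / 19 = 15817.38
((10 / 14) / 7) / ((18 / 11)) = 55 / 882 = 0.06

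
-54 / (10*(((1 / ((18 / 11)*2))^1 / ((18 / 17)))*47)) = -17496 / 43945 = -0.40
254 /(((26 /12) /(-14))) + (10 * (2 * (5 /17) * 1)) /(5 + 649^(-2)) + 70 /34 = -381183927121 /232713663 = -1638.00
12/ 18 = 2/ 3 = 0.67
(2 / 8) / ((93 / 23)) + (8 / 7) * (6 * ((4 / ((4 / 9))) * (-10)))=-1606879 / 2604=-617.08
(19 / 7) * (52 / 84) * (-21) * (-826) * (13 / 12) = 189449 / 6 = 31574.83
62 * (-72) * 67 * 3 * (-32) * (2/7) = 57424896/7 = 8203556.57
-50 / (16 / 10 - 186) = 125 / 461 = 0.27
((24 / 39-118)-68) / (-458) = 1205 / 2977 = 0.40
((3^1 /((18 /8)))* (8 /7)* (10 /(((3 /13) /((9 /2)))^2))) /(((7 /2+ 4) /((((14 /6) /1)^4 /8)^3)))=334168219567 /8503056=39299.78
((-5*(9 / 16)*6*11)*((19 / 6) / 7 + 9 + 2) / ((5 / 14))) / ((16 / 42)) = -999999 / 64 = -15624.98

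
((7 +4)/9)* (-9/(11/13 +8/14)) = -1001/129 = -7.76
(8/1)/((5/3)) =24/5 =4.80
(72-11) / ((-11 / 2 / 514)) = -62708 / 11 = -5700.73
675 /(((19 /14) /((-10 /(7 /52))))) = -702000 /19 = -36947.37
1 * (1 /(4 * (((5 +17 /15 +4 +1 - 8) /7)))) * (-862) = -45255 /94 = -481.44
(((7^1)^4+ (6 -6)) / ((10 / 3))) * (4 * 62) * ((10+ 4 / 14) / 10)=4593456 / 25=183738.24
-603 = -603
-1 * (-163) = 163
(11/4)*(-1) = -11/4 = -2.75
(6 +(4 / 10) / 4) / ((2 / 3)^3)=1647 / 80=20.59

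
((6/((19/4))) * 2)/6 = 8/19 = 0.42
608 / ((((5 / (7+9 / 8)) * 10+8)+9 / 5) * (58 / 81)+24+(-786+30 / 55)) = -17606160 / 21719017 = -0.81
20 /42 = 10 /21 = 0.48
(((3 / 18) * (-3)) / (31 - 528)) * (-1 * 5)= -5 / 994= -0.01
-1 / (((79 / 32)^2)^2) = -1048576 / 38950081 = -0.03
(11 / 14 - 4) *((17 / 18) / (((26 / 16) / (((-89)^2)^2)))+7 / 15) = -21332362213 / 182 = -117210781.39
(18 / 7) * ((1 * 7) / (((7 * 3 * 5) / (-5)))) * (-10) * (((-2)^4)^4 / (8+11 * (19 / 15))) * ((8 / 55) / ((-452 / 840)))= -2831155200 / 408947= -6923.04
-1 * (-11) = 11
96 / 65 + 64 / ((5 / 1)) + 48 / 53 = 52304 / 3445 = 15.18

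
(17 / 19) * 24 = 408 / 19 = 21.47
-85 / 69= -1.23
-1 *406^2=-164836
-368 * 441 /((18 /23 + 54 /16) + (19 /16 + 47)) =-19907328 /6421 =-3100.35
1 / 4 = 0.25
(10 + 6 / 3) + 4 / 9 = 112 / 9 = 12.44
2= 2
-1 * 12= -12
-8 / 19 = -0.42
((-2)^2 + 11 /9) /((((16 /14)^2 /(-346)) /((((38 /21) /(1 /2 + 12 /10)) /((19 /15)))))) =-1422925 /1224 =-1162.52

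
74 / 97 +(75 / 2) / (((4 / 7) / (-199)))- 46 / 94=-476291549 / 36472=-13059.10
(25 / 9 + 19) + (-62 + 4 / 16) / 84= 21211 / 1008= 21.04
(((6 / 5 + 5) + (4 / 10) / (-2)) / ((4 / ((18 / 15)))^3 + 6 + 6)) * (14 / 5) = 567 / 1655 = 0.34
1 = 1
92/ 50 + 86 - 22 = 1646/ 25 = 65.84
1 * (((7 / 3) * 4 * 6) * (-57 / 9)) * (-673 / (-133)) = -5384 / 3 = -1794.67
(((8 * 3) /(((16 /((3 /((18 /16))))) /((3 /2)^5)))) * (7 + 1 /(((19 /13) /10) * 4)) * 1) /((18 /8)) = 8937 /76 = 117.59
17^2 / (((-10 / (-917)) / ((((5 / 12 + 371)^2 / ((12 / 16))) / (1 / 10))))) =5264443228037 / 108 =48744844704.05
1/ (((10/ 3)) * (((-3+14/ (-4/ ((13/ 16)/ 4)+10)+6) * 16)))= 27/ 2240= 0.01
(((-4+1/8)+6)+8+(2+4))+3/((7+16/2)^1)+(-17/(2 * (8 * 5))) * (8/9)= 5809/360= 16.14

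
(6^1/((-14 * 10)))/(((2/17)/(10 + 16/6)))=-323/70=-4.61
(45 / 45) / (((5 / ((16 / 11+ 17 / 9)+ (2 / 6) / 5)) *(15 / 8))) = 13504 / 37125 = 0.36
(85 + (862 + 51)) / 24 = 499 / 12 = 41.58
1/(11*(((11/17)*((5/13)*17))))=13/605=0.02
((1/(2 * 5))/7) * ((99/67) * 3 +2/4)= 661/9380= 0.07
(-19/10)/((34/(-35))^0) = -19/10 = -1.90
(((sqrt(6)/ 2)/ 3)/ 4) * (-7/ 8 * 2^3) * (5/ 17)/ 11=-35 * sqrt(6)/ 4488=-0.02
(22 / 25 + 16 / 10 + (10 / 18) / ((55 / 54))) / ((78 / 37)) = 1184 / 825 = 1.44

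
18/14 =9/7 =1.29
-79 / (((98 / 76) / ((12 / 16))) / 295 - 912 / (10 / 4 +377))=336081405 / 10198726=32.95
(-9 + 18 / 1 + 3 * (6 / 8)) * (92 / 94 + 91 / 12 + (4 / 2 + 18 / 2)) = 165495 / 752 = 220.07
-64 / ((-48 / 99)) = 132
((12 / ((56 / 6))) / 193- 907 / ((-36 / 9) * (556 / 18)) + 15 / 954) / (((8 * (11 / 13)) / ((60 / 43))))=114324139735 / 75322919056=1.52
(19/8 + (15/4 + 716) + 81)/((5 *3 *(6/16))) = 1285/9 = 142.78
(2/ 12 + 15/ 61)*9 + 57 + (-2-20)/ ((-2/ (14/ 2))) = 16801/ 122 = 137.71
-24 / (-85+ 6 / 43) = 1032 / 3649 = 0.28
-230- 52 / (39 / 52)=-898 / 3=-299.33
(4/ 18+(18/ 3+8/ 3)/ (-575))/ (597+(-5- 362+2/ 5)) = 67/ 74520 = 0.00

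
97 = 97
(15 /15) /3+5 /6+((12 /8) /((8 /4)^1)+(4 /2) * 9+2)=263 /12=21.92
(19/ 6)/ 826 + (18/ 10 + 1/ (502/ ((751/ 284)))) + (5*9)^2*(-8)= -14306384097797/ 883208760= -16198.19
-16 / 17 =-0.94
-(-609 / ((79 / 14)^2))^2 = -14247764496 / 38950081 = -365.80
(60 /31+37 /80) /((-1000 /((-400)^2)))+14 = -11460 /31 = -369.68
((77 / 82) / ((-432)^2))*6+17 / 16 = 2710013 / 2550528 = 1.06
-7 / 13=-0.54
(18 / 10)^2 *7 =567 / 25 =22.68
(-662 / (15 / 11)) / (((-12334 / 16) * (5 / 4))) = 0.50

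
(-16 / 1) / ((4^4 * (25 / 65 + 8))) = -13 / 1744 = -0.01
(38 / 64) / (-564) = -19 / 18048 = -0.00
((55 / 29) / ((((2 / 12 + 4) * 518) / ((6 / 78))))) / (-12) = -0.00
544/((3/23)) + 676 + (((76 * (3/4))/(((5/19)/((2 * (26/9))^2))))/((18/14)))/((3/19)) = 147493252/3645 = 40464.54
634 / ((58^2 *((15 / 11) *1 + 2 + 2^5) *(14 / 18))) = 31383 / 4580086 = 0.01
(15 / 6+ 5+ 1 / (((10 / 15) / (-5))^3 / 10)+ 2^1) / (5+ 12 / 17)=-737.70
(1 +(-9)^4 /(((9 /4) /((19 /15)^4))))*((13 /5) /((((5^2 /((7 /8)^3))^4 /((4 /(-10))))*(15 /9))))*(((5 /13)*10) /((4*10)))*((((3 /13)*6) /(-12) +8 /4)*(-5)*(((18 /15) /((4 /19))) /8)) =41860082012877816723 /26843545600000000000000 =0.00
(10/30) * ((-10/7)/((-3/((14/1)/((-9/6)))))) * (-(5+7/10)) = 76/9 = 8.44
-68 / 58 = -34 / 29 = -1.17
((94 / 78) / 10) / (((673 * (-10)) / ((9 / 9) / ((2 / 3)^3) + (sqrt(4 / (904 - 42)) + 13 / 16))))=-3149 / 41995200 - 47 * sqrt(862) / 1131245700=-0.00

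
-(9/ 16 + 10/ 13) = -277/ 208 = -1.33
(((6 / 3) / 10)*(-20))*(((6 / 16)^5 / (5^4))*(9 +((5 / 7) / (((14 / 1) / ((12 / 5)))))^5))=-617775259131 / 1446273274880000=-0.00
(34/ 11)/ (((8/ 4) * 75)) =17/ 825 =0.02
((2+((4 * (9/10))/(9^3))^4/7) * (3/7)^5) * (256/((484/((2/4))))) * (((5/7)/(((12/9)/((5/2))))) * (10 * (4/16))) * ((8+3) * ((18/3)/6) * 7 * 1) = 753317617532/382088069055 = 1.97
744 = 744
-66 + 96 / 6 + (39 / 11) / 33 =-6037 / 121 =-49.89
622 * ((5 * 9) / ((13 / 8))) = 223920 / 13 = 17224.62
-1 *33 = -33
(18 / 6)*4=12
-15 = -15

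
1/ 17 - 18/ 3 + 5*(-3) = -356/ 17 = -20.94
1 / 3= 0.33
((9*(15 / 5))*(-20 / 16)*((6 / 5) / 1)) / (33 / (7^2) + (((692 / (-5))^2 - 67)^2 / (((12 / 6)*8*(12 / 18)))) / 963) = -1415610000 / 1239774400481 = -0.00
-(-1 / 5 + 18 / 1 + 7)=-124 / 5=-24.80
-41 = -41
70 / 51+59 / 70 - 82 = -284831 / 3570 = -79.78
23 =23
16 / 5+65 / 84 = 1669 / 420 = 3.97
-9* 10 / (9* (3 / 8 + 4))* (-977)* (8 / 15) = 125056 / 105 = 1191.01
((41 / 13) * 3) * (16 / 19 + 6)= 1230 / 19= 64.74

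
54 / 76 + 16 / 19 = 59 / 38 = 1.55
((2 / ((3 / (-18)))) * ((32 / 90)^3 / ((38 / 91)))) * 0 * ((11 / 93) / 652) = 0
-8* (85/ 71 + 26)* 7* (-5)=7615.21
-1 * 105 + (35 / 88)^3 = -71511685 / 681472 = -104.94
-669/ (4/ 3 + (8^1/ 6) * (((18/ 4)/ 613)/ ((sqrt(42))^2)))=-8612037/ 17167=-501.66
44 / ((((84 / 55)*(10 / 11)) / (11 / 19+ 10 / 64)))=198319 / 8512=23.30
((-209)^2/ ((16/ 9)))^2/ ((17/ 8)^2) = 154550410641/ 1156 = 133694126.85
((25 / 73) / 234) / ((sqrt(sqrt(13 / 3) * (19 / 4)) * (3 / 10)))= 250 * 13^(3 / 4) * sqrt(19) * 3^(1 / 4) / 6328881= 0.00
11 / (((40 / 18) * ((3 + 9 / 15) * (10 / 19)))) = 209 / 80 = 2.61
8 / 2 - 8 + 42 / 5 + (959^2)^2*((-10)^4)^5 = 422906570880500000000000000000022 / 5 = 84581314176100000000000000000000.00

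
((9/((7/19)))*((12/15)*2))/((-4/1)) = -342/35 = -9.77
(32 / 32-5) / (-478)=2 / 239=0.01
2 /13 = 0.15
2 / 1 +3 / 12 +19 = 85 / 4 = 21.25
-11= -11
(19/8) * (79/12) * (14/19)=553/48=11.52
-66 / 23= -2.87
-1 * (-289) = 289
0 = 0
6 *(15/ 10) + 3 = 12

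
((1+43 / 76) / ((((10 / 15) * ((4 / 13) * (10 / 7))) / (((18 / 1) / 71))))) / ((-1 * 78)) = -7497 / 431680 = -0.02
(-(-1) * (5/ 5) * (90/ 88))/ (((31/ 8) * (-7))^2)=720/ 517979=0.00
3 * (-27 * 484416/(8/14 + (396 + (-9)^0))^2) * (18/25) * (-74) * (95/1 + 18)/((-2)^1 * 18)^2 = 223294098384/193627225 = 1153.22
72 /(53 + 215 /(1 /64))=72 /13813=0.01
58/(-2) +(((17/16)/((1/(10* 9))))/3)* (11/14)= -443/112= -3.96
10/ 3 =3.33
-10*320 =-3200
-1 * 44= -44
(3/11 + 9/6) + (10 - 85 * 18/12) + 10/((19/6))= -23527/209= -112.57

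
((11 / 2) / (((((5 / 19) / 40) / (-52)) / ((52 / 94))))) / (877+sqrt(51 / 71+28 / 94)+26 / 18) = -5710059546048 / 208578363061+91552032 * sqrt(11315767) / 9803183063867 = -27.34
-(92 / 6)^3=-97336 / 27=-3605.04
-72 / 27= -8 / 3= -2.67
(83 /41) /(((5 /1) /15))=249 /41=6.07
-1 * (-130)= 130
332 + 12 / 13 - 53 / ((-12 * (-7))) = 362863 / 1092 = 332.29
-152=-152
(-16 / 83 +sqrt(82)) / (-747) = 16 / 62001 -sqrt(82) / 747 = -0.01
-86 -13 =-99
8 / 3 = 2.67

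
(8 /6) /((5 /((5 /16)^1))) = 1 /12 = 0.08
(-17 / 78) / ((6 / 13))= -17 / 36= -0.47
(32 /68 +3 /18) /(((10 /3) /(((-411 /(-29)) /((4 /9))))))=48087 /7888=6.10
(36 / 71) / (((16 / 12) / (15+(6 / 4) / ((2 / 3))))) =1863 / 284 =6.56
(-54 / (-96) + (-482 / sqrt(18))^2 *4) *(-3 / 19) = -7434449 / 912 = -8151.81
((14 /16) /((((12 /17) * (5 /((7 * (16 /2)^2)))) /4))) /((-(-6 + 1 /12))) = 26656 /355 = 75.09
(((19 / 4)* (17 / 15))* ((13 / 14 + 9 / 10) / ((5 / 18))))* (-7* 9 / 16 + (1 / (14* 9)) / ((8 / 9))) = -170544 / 1225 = -139.22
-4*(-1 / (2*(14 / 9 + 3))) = 18 / 41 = 0.44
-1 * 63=-63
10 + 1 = 11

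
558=558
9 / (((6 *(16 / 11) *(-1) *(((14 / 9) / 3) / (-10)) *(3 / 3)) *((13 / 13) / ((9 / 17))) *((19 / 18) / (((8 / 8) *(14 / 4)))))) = 360855 / 10336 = 34.91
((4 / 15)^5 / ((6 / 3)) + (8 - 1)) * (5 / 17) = 5316137 / 2581875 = 2.06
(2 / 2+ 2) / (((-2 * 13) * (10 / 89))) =-267 / 260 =-1.03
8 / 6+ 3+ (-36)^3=-139955 / 3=-46651.67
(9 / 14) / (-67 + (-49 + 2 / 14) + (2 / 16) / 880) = -31680 / 5709433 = -0.01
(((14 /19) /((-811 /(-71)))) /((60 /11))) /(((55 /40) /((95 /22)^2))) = 47215 /294393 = 0.16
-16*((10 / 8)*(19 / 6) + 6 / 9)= -74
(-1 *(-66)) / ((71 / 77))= 5082 / 71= 71.58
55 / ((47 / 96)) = 5280 / 47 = 112.34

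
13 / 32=0.41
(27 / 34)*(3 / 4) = 81 / 136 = 0.60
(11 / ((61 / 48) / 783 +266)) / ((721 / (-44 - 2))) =-1728864 / 655284455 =-0.00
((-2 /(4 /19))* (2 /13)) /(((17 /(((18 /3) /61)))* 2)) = -57 /13481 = -0.00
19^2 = 361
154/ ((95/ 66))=106.99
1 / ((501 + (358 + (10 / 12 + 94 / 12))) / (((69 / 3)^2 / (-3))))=-529 / 2603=-0.20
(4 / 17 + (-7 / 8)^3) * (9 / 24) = -11349 / 69632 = -0.16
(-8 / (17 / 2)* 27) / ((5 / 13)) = -5616 / 85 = -66.07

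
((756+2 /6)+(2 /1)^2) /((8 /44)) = 4181.83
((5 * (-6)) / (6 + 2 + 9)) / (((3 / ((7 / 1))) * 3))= -70 / 51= -1.37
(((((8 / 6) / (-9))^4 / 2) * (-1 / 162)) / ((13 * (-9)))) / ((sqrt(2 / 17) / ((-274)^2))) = 2402432 * sqrt(34) / 5036466357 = 0.00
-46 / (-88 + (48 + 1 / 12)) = 552 / 479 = 1.15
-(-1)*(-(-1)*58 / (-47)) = -58 / 47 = -1.23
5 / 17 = 0.29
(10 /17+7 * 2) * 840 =208320 /17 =12254.12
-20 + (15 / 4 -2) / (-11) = -887 / 44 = -20.16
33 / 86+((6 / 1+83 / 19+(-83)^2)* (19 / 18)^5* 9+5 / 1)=7652499287 / 94041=81374.07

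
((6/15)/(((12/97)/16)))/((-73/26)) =-20176/1095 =-18.43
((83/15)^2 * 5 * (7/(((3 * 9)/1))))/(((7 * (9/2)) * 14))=6889/76545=0.09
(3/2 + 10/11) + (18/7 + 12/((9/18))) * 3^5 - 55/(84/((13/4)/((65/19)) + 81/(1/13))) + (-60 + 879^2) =410968895/528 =778350.18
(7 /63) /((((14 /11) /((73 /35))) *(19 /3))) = 803 /27930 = 0.03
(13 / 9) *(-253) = -3289 / 9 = -365.44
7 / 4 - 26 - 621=-2581 / 4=-645.25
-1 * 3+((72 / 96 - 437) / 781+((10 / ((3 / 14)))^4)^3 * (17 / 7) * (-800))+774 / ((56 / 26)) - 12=-2408720238741775974396004527182533 / 11621551788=-207263219463422656512796.90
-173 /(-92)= 173 /92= 1.88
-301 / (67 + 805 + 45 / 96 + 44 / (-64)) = -9632 / 27897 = -0.35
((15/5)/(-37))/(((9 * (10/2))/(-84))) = 28/185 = 0.15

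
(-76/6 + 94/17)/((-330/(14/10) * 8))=637/168300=0.00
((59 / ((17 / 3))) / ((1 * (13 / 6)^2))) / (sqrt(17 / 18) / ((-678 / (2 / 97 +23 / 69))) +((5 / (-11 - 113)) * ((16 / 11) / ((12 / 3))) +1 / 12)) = 90343244441335248 * sqrt(34) / 2207546874616619575 +71302225680352245744 / 2207546874616619575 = 32.54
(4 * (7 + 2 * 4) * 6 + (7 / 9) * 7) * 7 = 23023 / 9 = 2558.11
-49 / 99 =-0.49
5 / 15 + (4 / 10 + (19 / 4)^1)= 329 / 60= 5.48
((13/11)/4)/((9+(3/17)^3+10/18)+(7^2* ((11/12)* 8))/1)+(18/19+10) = 10.95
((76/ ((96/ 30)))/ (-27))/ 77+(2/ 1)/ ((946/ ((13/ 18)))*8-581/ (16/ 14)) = -96777767/ 8623035036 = -0.01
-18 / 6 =-3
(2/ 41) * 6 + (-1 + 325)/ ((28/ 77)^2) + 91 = 416813/ 164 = 2541.54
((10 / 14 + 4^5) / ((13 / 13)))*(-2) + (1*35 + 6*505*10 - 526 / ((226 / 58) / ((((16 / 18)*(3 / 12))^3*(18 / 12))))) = 28283.35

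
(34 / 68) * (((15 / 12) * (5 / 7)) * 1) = 25 / 56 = 0.45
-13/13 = -1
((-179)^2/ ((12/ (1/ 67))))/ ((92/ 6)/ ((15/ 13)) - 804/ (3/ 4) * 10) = -480615/ 129122936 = -0.00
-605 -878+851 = -632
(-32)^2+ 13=1037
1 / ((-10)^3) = -1 / 1000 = -0.00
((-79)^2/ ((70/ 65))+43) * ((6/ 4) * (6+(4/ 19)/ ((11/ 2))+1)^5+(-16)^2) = 1705544448247974214635/ 11165790161372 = 152747313.32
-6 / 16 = -3 / 8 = -0.38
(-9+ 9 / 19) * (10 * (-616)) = 997920 / 19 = 52522.11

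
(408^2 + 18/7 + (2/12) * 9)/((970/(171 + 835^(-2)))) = 69465322692057/2367078875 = 29346.43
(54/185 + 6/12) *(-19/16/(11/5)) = -5567/13024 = -0.43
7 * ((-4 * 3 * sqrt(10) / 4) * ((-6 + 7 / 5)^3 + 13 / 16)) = 4053987 * sqrt(10) / 2000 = 6409.92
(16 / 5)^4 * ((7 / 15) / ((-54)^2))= 114688 / 6834375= 0.02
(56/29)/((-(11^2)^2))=-0.00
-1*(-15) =15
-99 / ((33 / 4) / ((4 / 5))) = -48 / 5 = -9.60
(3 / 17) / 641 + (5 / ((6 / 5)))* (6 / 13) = 272464 / 141661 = 1.92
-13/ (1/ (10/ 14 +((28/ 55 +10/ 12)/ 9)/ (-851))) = -164245237/ 17692290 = -9.28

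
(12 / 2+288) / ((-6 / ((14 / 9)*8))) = -5488 / 9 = -609.78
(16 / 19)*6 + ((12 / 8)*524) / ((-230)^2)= 2546667 / 502550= 5.07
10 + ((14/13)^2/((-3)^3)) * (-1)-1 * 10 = 196/4563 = 0.04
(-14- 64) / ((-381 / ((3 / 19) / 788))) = 39 / 950722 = 0.00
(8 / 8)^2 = 1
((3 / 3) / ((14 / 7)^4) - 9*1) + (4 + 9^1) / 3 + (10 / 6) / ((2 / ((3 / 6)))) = -67 / 16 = -4.19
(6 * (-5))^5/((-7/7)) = 24300000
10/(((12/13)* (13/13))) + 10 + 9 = 179/6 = 29.83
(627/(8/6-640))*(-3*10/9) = 3135/958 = 3.27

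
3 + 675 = 678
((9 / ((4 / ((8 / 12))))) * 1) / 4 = 3 / 8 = 0.38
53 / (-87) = -53 / 87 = -0.61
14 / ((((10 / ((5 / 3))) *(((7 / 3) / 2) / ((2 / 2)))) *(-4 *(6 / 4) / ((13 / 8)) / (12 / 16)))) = -13 / 32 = -0.41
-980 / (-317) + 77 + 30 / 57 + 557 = 3840372 / 6023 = 637.62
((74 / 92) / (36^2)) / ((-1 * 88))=-37 / 5246208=-0.00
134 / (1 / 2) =268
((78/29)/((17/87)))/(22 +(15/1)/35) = 1638/2669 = 0.61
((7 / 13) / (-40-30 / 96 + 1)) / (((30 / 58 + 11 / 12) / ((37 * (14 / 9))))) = -181888 / 330837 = -0.55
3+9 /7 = 30 /7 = 4.29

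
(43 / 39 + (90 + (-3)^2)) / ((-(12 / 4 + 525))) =-244 / 1287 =-0.19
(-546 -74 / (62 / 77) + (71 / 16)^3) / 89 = -69903159 / 11300864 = -6.19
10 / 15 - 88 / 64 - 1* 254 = -6113 / 24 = -254.71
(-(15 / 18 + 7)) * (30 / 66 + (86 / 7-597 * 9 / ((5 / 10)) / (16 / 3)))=19321935 / 1232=15683.39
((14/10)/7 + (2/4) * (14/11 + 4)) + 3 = 321/55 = 5.84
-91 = -91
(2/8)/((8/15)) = 15/32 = 0.47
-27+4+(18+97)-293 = -201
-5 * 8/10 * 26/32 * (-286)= 1859/2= 929.50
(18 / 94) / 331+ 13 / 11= 202340 / 171127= 1.18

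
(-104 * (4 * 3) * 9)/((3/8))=-29952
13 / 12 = 1.08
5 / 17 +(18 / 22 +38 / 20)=5633 / 1870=3.01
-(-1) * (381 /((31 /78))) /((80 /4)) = 14859 /310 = 47.93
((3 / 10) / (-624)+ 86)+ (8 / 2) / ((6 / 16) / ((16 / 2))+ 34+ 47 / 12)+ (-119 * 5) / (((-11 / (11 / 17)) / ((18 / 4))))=3693322871 / 15161120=243.60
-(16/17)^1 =-16/17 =-0.94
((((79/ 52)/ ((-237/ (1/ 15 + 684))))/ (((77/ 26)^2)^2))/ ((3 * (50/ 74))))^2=11131736558386112656/ 14075808695910303890625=0.00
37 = 37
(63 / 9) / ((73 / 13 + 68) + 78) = 0.05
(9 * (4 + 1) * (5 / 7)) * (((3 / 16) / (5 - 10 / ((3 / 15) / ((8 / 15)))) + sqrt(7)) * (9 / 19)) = -3645 / 27664 + 2025 * sqrt(7) / 133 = 40.15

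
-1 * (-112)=112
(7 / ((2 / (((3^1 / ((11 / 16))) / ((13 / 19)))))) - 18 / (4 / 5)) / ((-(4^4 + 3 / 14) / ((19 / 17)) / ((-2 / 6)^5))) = -0.00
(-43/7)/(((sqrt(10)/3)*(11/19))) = -2451*sqrt(10)/770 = -10.07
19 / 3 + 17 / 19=412 / 57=7.23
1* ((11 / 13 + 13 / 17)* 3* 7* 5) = 37380 / 221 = 169.14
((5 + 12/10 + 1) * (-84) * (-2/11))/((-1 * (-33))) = 2016/605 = 3.33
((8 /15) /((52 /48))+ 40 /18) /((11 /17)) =26996 /6435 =4.20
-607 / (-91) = 607 / 91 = 6.67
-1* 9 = -9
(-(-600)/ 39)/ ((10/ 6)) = 120/ 13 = 9.23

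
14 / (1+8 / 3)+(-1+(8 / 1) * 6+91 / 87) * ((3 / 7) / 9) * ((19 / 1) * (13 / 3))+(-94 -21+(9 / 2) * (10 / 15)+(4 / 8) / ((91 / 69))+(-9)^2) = 161.57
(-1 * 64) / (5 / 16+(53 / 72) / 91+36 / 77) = -1317888 / 16229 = -81.21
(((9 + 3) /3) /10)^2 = 4 /25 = 0.16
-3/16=-0.19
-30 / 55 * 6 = -36 / 11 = -3.27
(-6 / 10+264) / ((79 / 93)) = 122481 / 395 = 310.08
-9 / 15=-3 / 5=-0.60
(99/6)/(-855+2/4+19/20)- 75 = -1280655/17071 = -75.02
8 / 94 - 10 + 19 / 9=-3301 / 423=-7.80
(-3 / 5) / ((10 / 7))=-21 / 50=-0.42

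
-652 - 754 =-1406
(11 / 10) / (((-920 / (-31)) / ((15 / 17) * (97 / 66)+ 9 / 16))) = 172453 / 2502400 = 0.07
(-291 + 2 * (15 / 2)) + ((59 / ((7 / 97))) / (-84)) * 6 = -32771 / 98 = -334.40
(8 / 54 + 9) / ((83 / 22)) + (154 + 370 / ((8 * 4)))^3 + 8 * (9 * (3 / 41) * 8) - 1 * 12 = 1707948239995889 / 376344576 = 4538256.56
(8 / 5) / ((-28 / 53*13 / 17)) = -1802 / 455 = -3.96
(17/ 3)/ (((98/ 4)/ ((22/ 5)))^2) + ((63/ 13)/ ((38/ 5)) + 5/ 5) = 161939203/ 88957050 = 1.82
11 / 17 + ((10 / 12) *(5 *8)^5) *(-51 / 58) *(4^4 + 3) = -9580927999681 / 493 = -19433931033.84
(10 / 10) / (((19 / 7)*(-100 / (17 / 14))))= -17 / 3800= -0.00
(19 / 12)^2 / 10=361 / 1440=0.25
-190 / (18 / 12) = -380 / 3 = -126.67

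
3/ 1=3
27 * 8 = 216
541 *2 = 1082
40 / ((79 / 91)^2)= 331240 / 6241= 53.07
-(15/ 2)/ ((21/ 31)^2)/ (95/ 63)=-2883/ 266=-10.84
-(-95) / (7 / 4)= 380 / 7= 54.29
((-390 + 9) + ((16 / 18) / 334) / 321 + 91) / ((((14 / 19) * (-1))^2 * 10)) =-25254525013 / 472813740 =-53.41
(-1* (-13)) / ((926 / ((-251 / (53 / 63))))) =-205569 / 49078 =-4.19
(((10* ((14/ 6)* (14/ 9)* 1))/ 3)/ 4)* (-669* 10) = -546350/ 27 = -20235.19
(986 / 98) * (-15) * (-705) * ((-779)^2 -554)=3160862117325 / 49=64507390149.49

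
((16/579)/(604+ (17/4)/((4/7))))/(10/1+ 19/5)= 1280/390840633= 0.00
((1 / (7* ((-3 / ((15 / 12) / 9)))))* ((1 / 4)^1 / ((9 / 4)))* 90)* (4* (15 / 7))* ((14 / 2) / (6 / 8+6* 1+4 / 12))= -200 / 357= -0.56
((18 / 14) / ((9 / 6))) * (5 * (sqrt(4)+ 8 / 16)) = 10.71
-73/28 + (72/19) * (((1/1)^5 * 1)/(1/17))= 32885/532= 61.81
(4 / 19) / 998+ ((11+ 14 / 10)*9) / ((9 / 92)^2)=4975325498 / 426645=11661.51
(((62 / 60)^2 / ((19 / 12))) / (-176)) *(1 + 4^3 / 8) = -2883 / 83600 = -0.03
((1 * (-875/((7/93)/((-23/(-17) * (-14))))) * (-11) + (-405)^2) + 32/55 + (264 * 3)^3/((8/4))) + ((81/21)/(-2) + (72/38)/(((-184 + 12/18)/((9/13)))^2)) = 246138464.71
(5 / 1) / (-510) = -1 / 102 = -0.01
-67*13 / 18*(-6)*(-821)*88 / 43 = -62928008 / 129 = -487814.02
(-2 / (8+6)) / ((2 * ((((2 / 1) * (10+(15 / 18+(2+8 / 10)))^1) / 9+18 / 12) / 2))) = -270 / 8561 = -0.03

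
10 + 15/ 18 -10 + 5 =35/ 6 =5.83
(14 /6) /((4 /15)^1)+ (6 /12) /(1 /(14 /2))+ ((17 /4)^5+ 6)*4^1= 1429137 /256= 5582.57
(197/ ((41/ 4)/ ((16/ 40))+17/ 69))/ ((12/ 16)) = 10.15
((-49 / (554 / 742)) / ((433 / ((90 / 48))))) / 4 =-272685 / 3838112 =-0.07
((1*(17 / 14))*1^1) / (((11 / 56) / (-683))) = -46444 / 11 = -4222.18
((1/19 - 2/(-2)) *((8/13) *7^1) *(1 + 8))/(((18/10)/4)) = 22400/247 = 90.69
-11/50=-0.22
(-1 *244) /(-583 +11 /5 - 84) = 305 /831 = 0.37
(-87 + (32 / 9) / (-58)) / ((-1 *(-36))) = -22723 / 9396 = -2.42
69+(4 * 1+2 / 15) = 1097 / 15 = 73.13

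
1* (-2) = -2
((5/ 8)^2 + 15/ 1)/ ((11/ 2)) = 2.80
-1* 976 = -976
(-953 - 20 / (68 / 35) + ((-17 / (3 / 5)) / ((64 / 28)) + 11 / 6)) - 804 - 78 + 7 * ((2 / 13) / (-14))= -6562581 / 3536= -1855.93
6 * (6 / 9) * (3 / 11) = 12 / 11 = 1.09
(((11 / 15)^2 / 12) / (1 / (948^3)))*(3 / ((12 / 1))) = 238630876 / 25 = 9545235.04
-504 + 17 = -487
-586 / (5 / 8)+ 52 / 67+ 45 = -298761 / 335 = -891.82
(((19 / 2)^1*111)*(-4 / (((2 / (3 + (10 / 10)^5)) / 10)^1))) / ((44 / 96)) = -2024640 / 11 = -184058.18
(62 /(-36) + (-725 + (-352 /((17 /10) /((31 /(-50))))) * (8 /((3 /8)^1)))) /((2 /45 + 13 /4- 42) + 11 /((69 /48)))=-141602858 /2185537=-64.79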